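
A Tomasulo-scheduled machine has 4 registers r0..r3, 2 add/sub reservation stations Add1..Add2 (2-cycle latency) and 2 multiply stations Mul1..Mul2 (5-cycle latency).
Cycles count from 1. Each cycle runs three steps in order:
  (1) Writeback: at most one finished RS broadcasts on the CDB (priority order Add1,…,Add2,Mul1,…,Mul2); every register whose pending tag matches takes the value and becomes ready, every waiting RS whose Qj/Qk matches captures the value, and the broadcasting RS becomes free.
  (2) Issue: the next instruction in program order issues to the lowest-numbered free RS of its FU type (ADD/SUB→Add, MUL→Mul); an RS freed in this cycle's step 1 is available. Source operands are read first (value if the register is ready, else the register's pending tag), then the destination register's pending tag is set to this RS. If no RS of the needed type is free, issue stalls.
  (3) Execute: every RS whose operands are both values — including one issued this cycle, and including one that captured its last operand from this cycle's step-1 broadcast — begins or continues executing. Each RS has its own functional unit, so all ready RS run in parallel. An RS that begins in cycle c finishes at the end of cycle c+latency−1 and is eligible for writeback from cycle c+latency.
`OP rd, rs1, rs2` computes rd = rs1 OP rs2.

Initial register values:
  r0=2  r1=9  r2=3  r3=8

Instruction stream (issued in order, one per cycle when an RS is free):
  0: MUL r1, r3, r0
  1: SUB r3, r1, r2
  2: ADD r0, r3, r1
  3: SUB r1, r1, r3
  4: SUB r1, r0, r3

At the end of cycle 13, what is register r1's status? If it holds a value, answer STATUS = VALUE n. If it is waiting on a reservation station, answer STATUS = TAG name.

STATUS = VALUE 16

  c1: issue MUL r1<-Mul1  regs: r0:2,r1:Mul1,r2:3,r3:8
  c2: issue SUB r3<-Add1  regs: r0:2,r1:Mul1,r2:3,r3:Add1
  c3: issue ADD r0<-Add2  regs: r0:Add2,r1:Mul1,r2:3,r3:Add1
  c4: stall  regs: r0:Add2,r1:Mul1,r2:3,r3:Add1
  c5: stall  regs: r0:Add2,r1:Mul1,r2:3,r3:Add1
  c6: CDB Mul1=16; stall  regs: r0:Add2,r1:16,r2:3,r3:Add1
  c7: stall  regs: r0:Add2,r1:16,r2:3,r3:Add1
  c8: CDB Add1=13; issue SUB r1<-Add1  regs: r0:Add2,r1:Add1,r2:3,r3:13
  c9: stall  regs: r0:Add2,r1:Add1,r2:3,r3:13
  c10: CDB Add1=3; issue SUB r1<-Add1  regs: r0:Add2,r1:Add1,r2:3,r3:13
  c11: CDB Add2=29  regs: r0:29,r1:Add1,r2:3,r3:13
  c12: -  regs: r0:29,r1:Add1,r2:3,r3:13
  c13: CDB Add1=16  regs: r0:29,r1:16,r2:3,r3:13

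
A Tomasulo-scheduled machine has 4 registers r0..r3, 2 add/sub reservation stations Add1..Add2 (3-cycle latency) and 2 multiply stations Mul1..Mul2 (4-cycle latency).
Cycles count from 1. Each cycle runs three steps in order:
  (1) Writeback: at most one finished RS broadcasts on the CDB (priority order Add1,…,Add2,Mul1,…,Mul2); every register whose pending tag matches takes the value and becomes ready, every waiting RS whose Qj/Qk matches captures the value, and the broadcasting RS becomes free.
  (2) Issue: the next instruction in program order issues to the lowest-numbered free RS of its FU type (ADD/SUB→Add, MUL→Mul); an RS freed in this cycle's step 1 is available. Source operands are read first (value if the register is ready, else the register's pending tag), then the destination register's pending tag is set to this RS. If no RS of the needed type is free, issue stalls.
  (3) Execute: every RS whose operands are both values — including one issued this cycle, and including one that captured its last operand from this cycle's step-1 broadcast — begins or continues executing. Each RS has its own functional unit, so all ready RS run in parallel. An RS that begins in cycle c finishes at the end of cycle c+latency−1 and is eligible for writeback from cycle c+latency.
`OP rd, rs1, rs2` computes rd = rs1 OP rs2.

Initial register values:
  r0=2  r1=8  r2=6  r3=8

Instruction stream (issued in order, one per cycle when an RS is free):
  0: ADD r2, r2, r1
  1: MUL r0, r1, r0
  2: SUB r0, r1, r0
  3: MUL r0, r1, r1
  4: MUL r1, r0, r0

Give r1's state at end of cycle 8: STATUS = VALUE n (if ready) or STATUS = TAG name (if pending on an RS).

  c1: issue ADD r2<-Add1  regs: r0:2,r1:8,r2:Add1,r3:8
  c2: issue MUL r0<-Mul1  regs: r0:Mul1,r1:8,r2:Add1,r3:8
  c3: issue SUB r0<-Add2  regs: r0:Add2,r1:8,r2:Add1,r3:8
  c4: CDB Add1=14; issue MUL r0<-Mul2  regs: r0:Mul2,r1:8,r2:14,r3:8
  c5: stall  regs: r0:Mul2,r1:8,r2:14,r3:8
  c6: CDB Mul1=16; issue MUL r1<-Mul1  regs: r0:Mul2,r1:Mul1,r2:14,r3:8
  c7: -  regs: r0:Mul2,r1:Mul1,r2:14,r3:8
  c8: CDB Mul2=64  regs: r0:64,r1:Mul1,r2:14,r3:8

STATUS = TAG Mul1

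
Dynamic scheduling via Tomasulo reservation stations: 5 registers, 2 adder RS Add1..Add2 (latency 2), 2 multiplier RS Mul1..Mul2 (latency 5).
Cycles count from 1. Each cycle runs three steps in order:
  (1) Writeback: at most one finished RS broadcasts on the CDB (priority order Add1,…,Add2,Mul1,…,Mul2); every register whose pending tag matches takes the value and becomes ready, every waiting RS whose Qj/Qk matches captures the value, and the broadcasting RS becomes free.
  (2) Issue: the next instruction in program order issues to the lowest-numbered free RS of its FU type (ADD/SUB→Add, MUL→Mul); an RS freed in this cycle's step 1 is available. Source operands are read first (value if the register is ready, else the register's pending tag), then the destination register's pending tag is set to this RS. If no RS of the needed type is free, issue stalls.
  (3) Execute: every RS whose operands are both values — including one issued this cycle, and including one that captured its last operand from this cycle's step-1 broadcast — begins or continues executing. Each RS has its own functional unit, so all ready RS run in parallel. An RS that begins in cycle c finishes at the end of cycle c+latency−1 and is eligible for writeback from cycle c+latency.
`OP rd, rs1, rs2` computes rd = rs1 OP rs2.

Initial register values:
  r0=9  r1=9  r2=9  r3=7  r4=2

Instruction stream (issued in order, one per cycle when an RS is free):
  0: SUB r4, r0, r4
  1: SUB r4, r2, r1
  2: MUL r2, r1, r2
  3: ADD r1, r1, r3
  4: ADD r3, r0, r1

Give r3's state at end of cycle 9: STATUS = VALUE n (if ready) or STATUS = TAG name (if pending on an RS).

STATUS = VALUE 25

cycle 1: issue SUB r4<-Add1 // r0:9,r1:9,r2:9,r3:7,r4:Add1
cycle 2: issue SUB r4<-Add2 // r0:9,r1:9,r2:9,r3:7,r4:Add2
cycle 3: CDB Add1=7; issue MUL r2<-Mul1 // r0:9,r1:9,r2:Mul1,r3:7,r4:Add2
cycle 4: CDB Add2=0; issue ADD r1<-Add1 // r0:9,r1:Add1,r2:Mul1,r3:7,r4:0
cycle 5: issue ADD r3<-Add2 // r0:9,r1:Add1,r2:Mul1,r3:Add2,r4:0
cycle 6: CDB Add1=16 // r0:9,r1:16,r2:Mul1,r3:Add2,r4:0
cycle 7: - // r0:9,r1:16,r2:Mul1,r3:Add2,r4:0
cycle 8: CDB Add2=25 // r0:9,r1:16,r2:Mul1,r3:25,r4:0
cycle 9: CDB Mul1=81 // r0:9,r1:16,r2:81,r3:25,r4:0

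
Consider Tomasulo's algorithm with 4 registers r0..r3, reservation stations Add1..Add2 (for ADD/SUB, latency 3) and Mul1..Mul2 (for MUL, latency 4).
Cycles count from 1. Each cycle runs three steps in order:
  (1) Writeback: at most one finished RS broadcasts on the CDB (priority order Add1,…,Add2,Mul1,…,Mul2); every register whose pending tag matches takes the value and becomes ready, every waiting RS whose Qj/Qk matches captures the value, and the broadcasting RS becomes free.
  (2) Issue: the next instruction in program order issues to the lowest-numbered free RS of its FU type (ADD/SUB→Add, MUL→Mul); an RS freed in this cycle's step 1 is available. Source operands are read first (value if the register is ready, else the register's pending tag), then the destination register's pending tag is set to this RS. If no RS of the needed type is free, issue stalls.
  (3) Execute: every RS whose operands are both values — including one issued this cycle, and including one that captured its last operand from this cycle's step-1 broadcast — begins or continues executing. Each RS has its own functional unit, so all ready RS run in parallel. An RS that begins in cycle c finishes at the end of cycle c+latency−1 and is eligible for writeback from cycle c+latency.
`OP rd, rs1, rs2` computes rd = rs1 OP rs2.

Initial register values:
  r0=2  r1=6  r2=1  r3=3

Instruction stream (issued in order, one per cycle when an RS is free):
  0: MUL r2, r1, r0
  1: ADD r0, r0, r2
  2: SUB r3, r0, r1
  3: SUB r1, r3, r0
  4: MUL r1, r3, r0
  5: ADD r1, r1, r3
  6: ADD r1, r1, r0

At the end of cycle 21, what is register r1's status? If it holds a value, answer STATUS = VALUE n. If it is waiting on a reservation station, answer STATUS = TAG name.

STATUS = VALUE 134

  c1: issue MUL r2<-Mul1  regs: r0:2,r1:6,r2:Mul1,r3:3
  c2: issue ADD r0<-Add1  regs: r0:Add1,r1:6,r2:Mul1,r3:3
  c3: issue SUB r3<-Add2  regs: r0:Add1,r1:6,r2:Mul1,r3:Add2
  c4: stall  regs: r0:Add1,r1:6,r2:Mul1,r3:Add2
  c5: CDB Mul1=12; stall  regs: r0:Add1,r1:6,r2:12,r3:Add2
  c6: stall  regs: r0:Add1,r1:6,r2:12,r3:Add2
  c7: stall  regs: r0:Add1,r1:6,r2:12,r3:Add2
  c8: CDB Add1=14; issue SUB r1<-Add1  regs: r0:14,r1:Add1,r2:12,r3:Add2
  c9: issue MUL r1<-Mul1  regs: r0:14,r1:Mul1,r2:12,r3:Add2
  c10: stall  regs: r0:14,r1:Mul1,r2:12,r3:Add2
  c11: CDB Add2=8; issue ADD r1<-Add2  regs: r0:14,r1:Add2,r2:12,r3:8
  c12: stall  regs: r0:14,r1:Add2,r2:12,r3:8
  c13: stall  regs: r0:14,r1:Add2,r2:12,r3:8
  c14: CDB Add1=-6; issue ADD r1<-Add1  regs: r0:14,r1:Add1,r2:12,r3:8
  c15: CDB Mul1=112  regs: r0:14,r1:Add1,r2:12,r3:8
  c16: -  regs: r0:14,r1:Add1,r2:12,r3:8
  c17: -  regs: r0:14,r1:Add1,r2:12,r3:8
  c18: CDB Add2=120  regs: r0:14,r1:Add1,r2:12,r3:8
  c19: -  regs: r0:14,r1:Add1,r2:12,r3:8
  c20: -  regs: r0:14,r1:Add1,r2:12,r3:8
  c21: CDB Add1=134  regs: r0:14,r1:134,r2:12,r3:8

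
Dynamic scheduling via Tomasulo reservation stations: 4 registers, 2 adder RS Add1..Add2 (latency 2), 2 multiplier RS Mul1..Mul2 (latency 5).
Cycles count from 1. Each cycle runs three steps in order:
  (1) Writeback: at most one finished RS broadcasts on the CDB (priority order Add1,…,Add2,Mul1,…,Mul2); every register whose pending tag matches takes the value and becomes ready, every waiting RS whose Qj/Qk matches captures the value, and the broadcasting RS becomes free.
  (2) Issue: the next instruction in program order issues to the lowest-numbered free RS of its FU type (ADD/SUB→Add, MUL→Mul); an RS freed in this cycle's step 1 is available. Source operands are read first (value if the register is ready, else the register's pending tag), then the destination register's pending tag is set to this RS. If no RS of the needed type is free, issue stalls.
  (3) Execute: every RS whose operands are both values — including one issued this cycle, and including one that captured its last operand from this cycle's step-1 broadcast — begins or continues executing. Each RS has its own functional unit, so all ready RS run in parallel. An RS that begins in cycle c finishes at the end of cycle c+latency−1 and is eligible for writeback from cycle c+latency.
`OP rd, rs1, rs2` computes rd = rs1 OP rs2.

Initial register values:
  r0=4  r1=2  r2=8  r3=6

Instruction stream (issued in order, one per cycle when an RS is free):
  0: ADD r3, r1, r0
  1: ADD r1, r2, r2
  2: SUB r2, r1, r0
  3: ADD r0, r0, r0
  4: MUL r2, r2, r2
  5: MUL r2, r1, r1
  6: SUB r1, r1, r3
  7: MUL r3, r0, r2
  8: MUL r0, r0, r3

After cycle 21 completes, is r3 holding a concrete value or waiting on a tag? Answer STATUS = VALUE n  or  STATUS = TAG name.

cycle 1: issue ADD r3<-Add1 // r0:4,r1:2,r2:8,r3:Add1
cycle 2: issue ADD r1<-Add2 // r0:4,r1:Add2,r2:8,r3:Add1
cycle 3: CDB Add1=6; issue SUB r2<-Add1 // r0:4,r1:Add2,r2:Add1,r3:6
cycle 4: CDB Add2=16; issue ADD r0<-Add2 // r0:Add2,r1:16,r2:Add1,r3:6
cycle 5: issue MUL r2<-Mul1 // r0:Add2,r1:16,r2:Mul1,r3:6
cycle 6: CDB Add1=12; issue MUL r2<-Mul2 // r0:Add2,r1:16,r2:Mul2,r3:6
cycle 7: CDB Add2=8; issue SUB r1<-Add1 // r0:8,r1:Add1,r2:Mul2,r3:6
cycle 8: stall // r0:8,r1:Add1,r2:Mul2,r3:6
cycle 9: CDB Add1=10; stall // r0:8,r1:10,r2:Mul2,r3:6
cycle 10: stall // r0:8,r1:10,r2:Mul2,r3:6
cycle 11: CDB Mul1=144; issue MUL r3<-Mul1 // r0:8,r1:10,r2:Mul2,r3:Mul1
cycle 12: CDB Mul2=256; issue MUL r0<-Mul2 // r0:Mul2,r1:10,r2:256,r3:Mul1
cycle 13: - // r0:Mul2,r1:10,r2:256,r3:Mul1
cycle 14: - // r0:Mul2,r1:10,r2:256,r3:Mul1
cycle 15: - // r0:Mul2,r1:10,r2:256,r3:Mul1
cycle 16: - // r0:Mul2,r1:10,r2:256,r3:Mul1
cycle 17: CDB Mul1=2048 // r0:Mul2,r1:10,r2:256,r3:2048
cycle 18: - // r0:Mul2,r1:10,r2:256,r3:2048
cycle 19: - // r0:Mul2,r1:10,r2:256,r3:2048
cycle 20: - // r0:Mul2,r1:10,r2:256,r3:2048
cycle 21: - // r0:Mul2,r1:10,r2:256,r3:2048

STATUS = VALUE 2048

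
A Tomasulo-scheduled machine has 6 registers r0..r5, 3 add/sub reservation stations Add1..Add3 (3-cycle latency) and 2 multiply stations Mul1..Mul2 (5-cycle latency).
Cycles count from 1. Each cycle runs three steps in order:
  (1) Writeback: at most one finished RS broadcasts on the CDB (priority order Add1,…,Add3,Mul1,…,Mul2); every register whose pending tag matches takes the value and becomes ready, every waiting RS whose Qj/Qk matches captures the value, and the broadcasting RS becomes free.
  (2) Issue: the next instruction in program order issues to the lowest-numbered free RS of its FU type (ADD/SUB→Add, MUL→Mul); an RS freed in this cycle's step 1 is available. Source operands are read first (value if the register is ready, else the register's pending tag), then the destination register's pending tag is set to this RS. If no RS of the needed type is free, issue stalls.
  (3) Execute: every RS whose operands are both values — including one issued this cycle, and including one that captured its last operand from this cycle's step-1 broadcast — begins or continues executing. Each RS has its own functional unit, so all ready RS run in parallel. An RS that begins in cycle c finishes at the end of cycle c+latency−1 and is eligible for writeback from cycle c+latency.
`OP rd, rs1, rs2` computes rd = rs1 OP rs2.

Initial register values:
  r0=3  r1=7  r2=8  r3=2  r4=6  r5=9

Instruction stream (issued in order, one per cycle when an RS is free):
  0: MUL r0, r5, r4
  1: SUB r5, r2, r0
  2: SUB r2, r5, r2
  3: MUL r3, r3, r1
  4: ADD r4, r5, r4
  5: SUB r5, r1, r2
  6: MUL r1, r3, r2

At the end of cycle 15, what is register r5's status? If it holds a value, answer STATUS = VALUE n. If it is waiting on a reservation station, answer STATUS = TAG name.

STATUS = VALUE 61

c1: issue MUL r0<-Mul1 | r0:Mul1,r1:7,r2:8,r3:2,r4:6,r5:9
c2: issue SUB r5<-Add1 | r0:Mul1,r1:7,r2:8,r3:2,r4:6,r5:Add1
c3: issue SUB r2<-Add2 | r0:Mul1,r1:7,r2:Add2,r3:2,r4:6,r5:Add1
c4: issue MUL r3<-Mul2 | r0:Mul1,r1:7,r2:Add2,r3:Mul2,r4:6,r5:Add1
c5: issue ADD r4<-Add3 | r0:Mul1,r1:7,r2:Add2,r3:Mul2,r4:Add3,r5:Add1
c6: CDB Mul1=54; stall | r0:54,r1:7,r2:Add2,r3:Mul2,r4:Add3,r5:Add1
c7: stall | r0:54,r1:7,r2:Add2,r3:Mul2,r4:Add3,r5:Add1
c8: stall | r0:54,r1:7,r2:Add2,r3:Mul2,r4:Add3,r5:Add1
c9: CDB Add1=-46; issue SUB r5<-Add1 | r0:54,r1:7,r2:Add2,r3:Mul2,r4:Add3,r5:Add1
c10: CDB Mul2=14; issue MUL r1<-Mul1 | r0:54,r1:Mul1,r2:Add2,r3:14,r4:Add3,r5:Add1
c11: - | r0:54,r1:Mul1,r2:Add2,r3:14,r4:Add3,r5:Add1
c12: CDB Add2=-54 | r0:54,r1:Mul1,r2:-54,r3:14,r4:Add3,r5:Add1
c13: CDB Add3=-40 | r0:54,r1:Mul1,r2:-54,r3:14,r4:-40,r5:Add1
c14: - | r0:54,r1:Mul1,r2:-54,r3:14,r4:-40,r5:Add1
c15: CDB Add1=61 | r0:54,r1:Mul1,r2:-54,r3:14,r4:-40,r5:61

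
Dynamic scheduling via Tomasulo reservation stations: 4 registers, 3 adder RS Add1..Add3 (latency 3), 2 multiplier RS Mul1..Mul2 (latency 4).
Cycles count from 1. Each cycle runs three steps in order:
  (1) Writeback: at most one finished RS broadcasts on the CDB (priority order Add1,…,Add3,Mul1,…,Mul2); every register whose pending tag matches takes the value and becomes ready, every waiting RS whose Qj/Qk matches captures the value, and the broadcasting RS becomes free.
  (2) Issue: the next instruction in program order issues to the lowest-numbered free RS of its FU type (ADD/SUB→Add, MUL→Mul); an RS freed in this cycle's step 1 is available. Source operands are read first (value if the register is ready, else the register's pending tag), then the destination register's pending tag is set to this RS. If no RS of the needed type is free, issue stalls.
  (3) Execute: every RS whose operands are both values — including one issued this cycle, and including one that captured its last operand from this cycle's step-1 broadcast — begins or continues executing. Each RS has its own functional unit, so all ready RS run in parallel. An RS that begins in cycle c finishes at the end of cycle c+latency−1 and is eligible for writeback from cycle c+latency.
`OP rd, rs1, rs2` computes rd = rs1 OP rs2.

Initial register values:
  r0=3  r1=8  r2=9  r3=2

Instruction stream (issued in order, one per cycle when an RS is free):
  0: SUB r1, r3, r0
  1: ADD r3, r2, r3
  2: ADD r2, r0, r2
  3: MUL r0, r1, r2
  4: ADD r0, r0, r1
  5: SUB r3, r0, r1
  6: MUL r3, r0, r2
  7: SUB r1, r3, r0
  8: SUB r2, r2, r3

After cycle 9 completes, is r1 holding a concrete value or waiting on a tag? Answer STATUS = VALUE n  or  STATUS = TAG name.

STATUS = TAG Add3

  c1: issue SUB r1<-Add1  regs: r0:3,r1:Add1,r2:9,r3:2
  c2: issue ADD r3<-Add2  regs: r0:3,r1:Add1,r2:9,r3:Add2
  c3: issue ADD r2<-Add3  regs: r0:3,r1:Add1,r2:Add3,r3:Add2
  c4: CDB Add1=-1; issue MUL r0<-Mul1  regs: r0:Mul1,r1:-1,r2:Add3,r3:Add2
  c5: CDB Add2=11; issue ADD r0<-Add1  regs: r0:Add1,r1:-1,r2:Add3,r3:11
  c6: CDB Add3=12; issue SUB r3<-Add2  regs: r0:Add1,r1:-1,r2:12,r3:Add2
  c7: issue MUL r3<-Mul2  regs: r0:Add1,r1:-1,r2:12,r3:Mul2
  c8: issue SUB r1<-Add3  regs: r0:Add1,r1:Add3,r2:12,r3:Mul2
  c9: stall  regs: r0:Add1,r1:Add3,r2:12,r3:Mul2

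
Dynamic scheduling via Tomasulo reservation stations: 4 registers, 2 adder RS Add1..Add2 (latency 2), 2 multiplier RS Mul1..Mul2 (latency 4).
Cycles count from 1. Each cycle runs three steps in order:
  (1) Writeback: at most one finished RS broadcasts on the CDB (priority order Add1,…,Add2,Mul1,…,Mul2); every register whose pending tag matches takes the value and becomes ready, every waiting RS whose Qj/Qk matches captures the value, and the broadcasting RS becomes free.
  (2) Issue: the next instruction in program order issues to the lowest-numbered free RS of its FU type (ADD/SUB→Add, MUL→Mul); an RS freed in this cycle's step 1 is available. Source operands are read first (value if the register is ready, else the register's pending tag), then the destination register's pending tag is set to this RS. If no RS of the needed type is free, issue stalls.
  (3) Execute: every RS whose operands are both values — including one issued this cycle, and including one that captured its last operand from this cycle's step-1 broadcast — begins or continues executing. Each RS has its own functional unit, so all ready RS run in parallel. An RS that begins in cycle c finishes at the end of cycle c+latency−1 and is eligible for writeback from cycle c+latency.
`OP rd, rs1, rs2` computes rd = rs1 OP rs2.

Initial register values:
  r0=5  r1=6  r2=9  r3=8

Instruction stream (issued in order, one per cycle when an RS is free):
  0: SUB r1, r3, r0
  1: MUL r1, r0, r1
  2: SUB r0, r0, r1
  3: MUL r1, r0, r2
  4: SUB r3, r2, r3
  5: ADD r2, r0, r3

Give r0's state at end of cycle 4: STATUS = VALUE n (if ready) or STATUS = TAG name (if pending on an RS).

STATUS = TAG Add1

cycle 1: issue SUB r1<-Add1 // r0:5,r1:Add1,r2:9,r3:8
cycle 2: issue MUL r1<-Mul1 // r0:5,r1:Mul1,r2:9,r3:8
cycle 3: CDB Add1=3; issue SUB r0<-Add1 // r0:Add1,r1:Mul1,r2:9,r3:8
cycle 4: issue MUL r1<-Mul2 // r0:Add1,r1:Mul2,r2:9,r3:8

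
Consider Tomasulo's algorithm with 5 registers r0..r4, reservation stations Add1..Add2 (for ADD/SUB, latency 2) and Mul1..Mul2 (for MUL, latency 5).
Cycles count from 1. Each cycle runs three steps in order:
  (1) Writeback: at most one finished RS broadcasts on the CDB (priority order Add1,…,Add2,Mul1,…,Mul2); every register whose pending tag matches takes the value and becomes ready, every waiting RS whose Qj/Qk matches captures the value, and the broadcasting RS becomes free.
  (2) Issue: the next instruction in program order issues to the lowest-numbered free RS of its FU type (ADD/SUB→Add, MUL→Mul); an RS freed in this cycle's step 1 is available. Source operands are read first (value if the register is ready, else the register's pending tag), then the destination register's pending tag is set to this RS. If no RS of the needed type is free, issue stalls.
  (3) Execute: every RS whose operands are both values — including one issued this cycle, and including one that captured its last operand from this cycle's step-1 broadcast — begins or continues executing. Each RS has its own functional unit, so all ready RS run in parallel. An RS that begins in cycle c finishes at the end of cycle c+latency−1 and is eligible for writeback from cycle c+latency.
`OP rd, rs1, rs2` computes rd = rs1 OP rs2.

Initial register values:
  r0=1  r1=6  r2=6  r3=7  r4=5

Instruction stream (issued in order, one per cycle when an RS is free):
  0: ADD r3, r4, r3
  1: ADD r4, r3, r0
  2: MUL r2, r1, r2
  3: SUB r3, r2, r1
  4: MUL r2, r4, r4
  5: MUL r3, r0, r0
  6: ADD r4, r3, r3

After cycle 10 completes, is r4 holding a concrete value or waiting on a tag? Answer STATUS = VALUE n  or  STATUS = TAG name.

STATUS = TAG Add2

c1: issue ADD r3<-Add1 | r0:1,r1:6,r2:6,r3:Add1,r4:5
c2: issue ADD r4<-Add2 | r0:1,r1:6,r2:6,r3:Add1,r4:Add2
c3: CDB Add1=12; issue MUL r2<-Mul1 | r0:1,r1:6,r2:Mul1,r3:12,r4:Add2
c4: issue SUB r3<-Add1 | r0:1,r1:6,r2:Mul1,r3:Add1,r4:Add2
c5: CDB Add2=13; issue MUL r2<-Mul2 | r0:1,r1:6,r2:Mul2,r3:Add1,r4:13
c6: stall | r0:1,r1:6,r2:Mul2,r3:Add1,r4:13
c7: stall | r0:1,r1:6,r2:Mul2,r3:Add1,r4:13
c8: CDB Mul1=36; issue MUL r3<-Mul1 | r0:1,r1:6,r2:Mul2,r3:Mul1,r4:13
c9: issue ADD r4<-Add2 | r0:1,r1:6,r2:Mul2,r3:Mul1,r4:Add2
c10: CDB Add1=30 | r0:1,r1:6,r2:Mul2,r3:Mul1,r4:Add2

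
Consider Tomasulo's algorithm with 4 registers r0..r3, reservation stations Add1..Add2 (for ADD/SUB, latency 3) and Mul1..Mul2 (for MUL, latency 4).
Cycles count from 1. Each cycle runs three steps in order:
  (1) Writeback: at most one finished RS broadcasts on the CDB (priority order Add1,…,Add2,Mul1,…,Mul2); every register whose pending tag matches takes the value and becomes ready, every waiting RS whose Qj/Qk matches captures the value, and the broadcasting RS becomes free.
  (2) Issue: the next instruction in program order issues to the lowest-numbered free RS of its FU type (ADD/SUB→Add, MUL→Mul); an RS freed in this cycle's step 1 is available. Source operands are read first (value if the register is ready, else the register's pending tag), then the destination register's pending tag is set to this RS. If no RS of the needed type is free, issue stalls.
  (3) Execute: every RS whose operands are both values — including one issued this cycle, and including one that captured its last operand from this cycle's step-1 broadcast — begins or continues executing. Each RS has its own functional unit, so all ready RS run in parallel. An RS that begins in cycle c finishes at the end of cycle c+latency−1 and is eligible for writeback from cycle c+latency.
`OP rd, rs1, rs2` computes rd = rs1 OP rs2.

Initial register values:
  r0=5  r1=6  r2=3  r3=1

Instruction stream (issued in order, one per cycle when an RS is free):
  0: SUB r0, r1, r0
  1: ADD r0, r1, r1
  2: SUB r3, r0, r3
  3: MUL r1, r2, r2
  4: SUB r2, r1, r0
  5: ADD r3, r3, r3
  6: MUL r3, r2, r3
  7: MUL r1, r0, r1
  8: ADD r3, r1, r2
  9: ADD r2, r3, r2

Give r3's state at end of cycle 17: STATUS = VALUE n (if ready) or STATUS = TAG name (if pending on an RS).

c1: issue SUB r0<-Add1 | r0:Add1,r1:6,r2:3,r3:1
c2: issue ADD r0<-Add2 | r0:Add2,r1:6,r2:3,r3:1
c3: stall | r0:Add2,r1:6,r2:3,r3:1
c4: CDB Add1=1; issue SUB r3<-Add1 | r0:Add2,r1:6,r2:3,r3:Add1
c5: CDB Add2=12; issue MUL r1<-Mul1 | r0:12,r1:Mul1,r2:3,r3:Add1
c6: issue SUB r2<-Add2 | r0:12,r1:Mul1,r2:Add2,r3:Add1
c7: stall | r0:12,r1:Mul1,r2:Add2,r3:Add1
c8: CDB Add1=11; issue ADD r3<-Add1 | r0:12,r1:Mul1,r2:Add2,r3:Add1
c9: CDB Mul1=9; issue MUL r3<-Mul1 | r0:12,r1:9,r2:Add2,r3:Mul1
c10: issue MUL r1<-Mul2 | r0:12,r1:Mul2,r2:Add2,r3:Mul1
c11: CDB Add1=22; issue ADD r3<-Add1 | r0:12,r1:Mul2,r2:Add2,r3:Add1
c12: CDB Add2=-3; issue ADD r2<-Add2 | r0:12,r1:Mul2,r2:Add2,r3:Add1
c13: - | r0:12,r1:Mul2,r2:Add2,r3:Add1
c14: CDB Mul2=108 | r0:12,r1:108,r2:Add2,r3:Add1
c15: - | r0:12,r1:108,r2:Add2,r3:Add1
c16: CDB Mul1=-66 | r0:12,r1:108,r2:Add2,r3:Add1
c17: CDB Add1=105 | r0:12,r1:108,r2:Add2,r3:105

STATUS = VALUE 105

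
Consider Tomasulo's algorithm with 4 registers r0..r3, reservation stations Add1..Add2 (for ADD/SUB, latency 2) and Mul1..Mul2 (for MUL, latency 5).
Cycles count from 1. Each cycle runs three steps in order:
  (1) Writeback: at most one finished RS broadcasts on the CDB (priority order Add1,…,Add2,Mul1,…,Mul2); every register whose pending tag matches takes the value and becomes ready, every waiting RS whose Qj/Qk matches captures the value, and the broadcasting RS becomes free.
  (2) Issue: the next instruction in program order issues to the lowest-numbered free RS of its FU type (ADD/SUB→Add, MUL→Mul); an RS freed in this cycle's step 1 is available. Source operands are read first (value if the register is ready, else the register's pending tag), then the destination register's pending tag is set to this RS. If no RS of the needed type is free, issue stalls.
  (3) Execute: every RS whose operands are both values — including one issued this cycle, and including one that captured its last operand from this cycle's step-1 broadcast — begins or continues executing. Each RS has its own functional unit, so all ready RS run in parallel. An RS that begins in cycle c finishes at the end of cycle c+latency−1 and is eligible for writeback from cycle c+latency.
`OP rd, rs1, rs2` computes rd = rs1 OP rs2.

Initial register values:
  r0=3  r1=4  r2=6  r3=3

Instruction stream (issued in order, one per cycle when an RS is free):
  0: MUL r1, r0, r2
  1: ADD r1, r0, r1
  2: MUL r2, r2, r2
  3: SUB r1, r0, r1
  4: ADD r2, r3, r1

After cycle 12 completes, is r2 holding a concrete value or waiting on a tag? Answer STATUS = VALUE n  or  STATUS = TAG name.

cycle 1: issue MUL r1<-Mul1 // r0:3,r1:Mul1,r2:6,r3:3
cycle 2: issue ADD r1<-Add1 // r0:3,r1:Add1,r2:6,r3:3
cycle 3: issue MUL r2<-Mul2 // r0:3,r1:Add1,r2:Mul2,r3:3
cycle 4: issue SUB r1<-Add2 // r0:3,r1:Add2,r2:Mul2,r3:3
cycle 5: stall // r0:3,r1:Add2,r2:Mul2,r3:3
cycle 6: CDB Mul1=18; stall // r0:3,r1:Add2,r2:Mul2,r3:3
cycle 7: stall // r0:3,r1:Add2,r2:Mul2,r3:3
cycle 8: CDB Add1=21; issue ADD r2<-Add1 // r0:3,r1:Add2,r2:Add1,r3:3
cycle 9: CDB Mul2=36 // r0:3,r1:Add2,r2:Add1,r3:3
cycle 10: CDB Add2=-18 // r0:3,r1:-18,r2:Add1,r3:3
cycle 11: - // r0:3,r1:-18,r2:Add1,r3:3
cycle 12: CDB Add1=-15 // r0:3,r1:-18,r2:-15,r3:3

STATUS = VALUE -15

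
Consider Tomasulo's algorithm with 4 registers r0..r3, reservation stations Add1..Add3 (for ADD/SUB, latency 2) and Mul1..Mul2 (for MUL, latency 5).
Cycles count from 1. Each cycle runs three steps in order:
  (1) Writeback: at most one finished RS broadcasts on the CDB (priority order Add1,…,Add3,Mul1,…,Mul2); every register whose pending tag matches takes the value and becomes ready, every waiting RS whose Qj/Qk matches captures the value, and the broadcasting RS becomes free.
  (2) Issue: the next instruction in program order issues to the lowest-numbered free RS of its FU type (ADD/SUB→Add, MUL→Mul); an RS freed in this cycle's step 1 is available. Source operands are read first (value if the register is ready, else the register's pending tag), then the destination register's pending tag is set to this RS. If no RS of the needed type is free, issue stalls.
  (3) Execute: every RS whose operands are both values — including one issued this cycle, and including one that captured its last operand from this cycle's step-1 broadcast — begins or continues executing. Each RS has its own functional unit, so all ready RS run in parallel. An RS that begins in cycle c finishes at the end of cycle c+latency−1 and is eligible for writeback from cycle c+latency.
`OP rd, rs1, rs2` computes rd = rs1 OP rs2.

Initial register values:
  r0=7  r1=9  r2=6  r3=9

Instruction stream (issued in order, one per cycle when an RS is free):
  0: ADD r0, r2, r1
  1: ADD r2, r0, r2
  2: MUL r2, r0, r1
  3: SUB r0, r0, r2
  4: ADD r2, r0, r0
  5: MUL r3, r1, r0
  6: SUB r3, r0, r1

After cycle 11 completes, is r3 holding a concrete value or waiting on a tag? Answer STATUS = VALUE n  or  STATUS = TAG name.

c1: issue ADD r0<-Add1 | r0:Add1,r1:9,r2:6,r3:9
c2: issue ADD r2<-Add2 | r0:Add1,r1:9,r2:Add2,r3:9
c3: CDB Add1=15; issue MUL r2<-Mul1 | r0:15,r1:9,r2:Mul1,r3:9
c4: issue SUB r0<-Add1 | r0:Add1,r1:9,r2:Mul1,r3:9
c5: CDB Add2=21; issue ADD r2<-Add2 | r0:Add1,r1:9,r2:Add2,r3:9
c6: issue MUL r3<-Mul2 | r0:Add1,r1:9,r2:Add2,r3:Mul2
c7: issue SUB r3<-Add3 | r0:Add1,r1:9,r2:Add2,r3:Add3
c8: CDB Mul1=135 | r0:Add1,r1:9,r2:Add2,r3:Add3
c9: - | r0:Add1,r1:9,r2:Add2,r3:Add3
c10: CDB Add1=-120 | r0:-120,r1:9,r2:Add2,r3:Add3
c11: - | r0:-120,r1:9,r2:Add2,r3:Add3

STATUS = TAG Add3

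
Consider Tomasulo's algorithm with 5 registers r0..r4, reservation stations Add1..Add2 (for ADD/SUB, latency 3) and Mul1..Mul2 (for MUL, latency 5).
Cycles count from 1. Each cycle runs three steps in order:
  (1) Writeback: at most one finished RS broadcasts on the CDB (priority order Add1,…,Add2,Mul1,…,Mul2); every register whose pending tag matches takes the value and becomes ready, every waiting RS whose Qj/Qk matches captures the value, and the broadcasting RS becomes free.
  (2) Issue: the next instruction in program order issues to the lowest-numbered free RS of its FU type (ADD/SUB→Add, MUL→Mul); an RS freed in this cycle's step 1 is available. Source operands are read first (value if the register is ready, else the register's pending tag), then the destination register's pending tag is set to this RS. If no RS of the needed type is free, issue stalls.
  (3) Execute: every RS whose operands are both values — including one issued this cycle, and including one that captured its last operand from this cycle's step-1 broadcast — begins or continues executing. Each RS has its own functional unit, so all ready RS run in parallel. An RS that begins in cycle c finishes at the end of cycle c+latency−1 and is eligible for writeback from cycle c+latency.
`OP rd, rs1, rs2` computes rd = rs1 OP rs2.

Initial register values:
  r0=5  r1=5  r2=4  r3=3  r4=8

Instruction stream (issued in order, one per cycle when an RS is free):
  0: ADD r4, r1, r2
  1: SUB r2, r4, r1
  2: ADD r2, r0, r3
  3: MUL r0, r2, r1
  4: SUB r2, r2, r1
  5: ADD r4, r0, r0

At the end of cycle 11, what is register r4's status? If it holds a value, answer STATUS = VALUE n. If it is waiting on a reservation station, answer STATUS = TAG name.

c1: issue ADD r4<-Add1 | r0:5,r1:5,r2:4,r3:3,r4:Add1
c2: issue SUB r2<-Add2 | r0:5,r1:5,r2:Add2,r3:3,r4:Add1
c3: stall | r0:5,r1:5,r2:Add2,r3:3,r4:Add1
c4: CDB Add1=9; issue ADD r2<-Add1 | r0:5,r1:5,r2:Add1,r3:3,r4:9
c5: issue MUL r0<-Mul1 | r0:Mul1,r1:5,r2:Add1,r3:3,r4:9
c6: stall | r0:Mul1,r1:5,r2:Add1,r3:3,r4:9
c7: CDB Add1=8; issue SUB r2<-Add1 | r0:Mul1,r1:5,r2:Add1,r3:3,r4:9
c8: CDB Add2=4; issue ADD r4<-Add2 | r0:Mul1,r1:5,r2:Add1,r3:3,r4:Add2
c9: - | r0:Mul1,r1:5,r2:Add1,r3:3,r4:Add2
c10: CDB Add1=3 | r0:Mul1,r1:5,r2:3,r3:3,r4:Add2
c11: - | r0:Mul1,r1:5,r2:3,r3:3,r4:Add2

STATUS = TAG Add2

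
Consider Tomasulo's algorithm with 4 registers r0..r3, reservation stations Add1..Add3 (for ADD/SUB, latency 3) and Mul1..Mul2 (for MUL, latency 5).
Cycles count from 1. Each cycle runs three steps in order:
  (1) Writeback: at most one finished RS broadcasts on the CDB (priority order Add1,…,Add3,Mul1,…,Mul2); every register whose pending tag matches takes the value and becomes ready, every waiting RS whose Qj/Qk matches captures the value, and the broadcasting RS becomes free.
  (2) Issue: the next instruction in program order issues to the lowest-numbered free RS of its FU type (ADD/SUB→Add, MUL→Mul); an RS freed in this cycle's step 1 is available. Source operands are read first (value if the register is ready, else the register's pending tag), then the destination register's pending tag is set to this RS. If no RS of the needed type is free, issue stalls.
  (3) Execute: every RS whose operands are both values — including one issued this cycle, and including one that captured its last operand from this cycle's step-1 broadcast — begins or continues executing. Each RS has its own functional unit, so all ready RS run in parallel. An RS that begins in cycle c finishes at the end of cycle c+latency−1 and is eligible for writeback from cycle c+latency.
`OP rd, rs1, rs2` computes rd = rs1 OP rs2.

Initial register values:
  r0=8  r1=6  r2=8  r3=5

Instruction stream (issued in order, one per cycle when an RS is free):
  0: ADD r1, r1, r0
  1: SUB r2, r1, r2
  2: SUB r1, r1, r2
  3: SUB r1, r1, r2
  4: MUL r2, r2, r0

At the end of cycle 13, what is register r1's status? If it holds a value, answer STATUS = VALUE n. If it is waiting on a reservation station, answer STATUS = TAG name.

cycle 1: issue ADD r1<-Add1 // r0:8,r1:Add1,r2:8,r3:5
cycle 2: issue SUB r2<-Add2 // r0:8,r1:Add1,r2:Add2,r3:5
cycle 3: issue SUB r1<-Add3 // r0:8,r1:Add3,r2:Add2,r3:5
cycle 4: CDB Add1=14; issue SUB r1<-Add1 // r0:8,r1:Add1,r2:Add2,r3:5
cycle 5: issue MUL r2<-Mul1 // r0:8,r1:Add1,r2:Mul1,r3:5
cycle 6: - // r0:8,r1:Add1,r2:Mul1,r3:5
cycle 7: CDB Add2=6 // r0:8,r1:Add1,r2:Mul1,r3:5
cycle 8: - // r0:8,r1:Add1,r2:Mul1,r3:5
cycle 9: - // r0:8,r1:Add1,r2:Mul1,r3:5
cycle 10: CDB Add3=8 // r0:8,r1:Add1,r2:Mul1,r3:5
cycle 11: - // r0:8,r1:Add1,r2:Mul1,r3:5
cycle 12: CDB Mul1=48 // r0:8,r1:Add1,r2:48,r3:5
cycle 13: CDB Add1=2 // r0:8,r1:2,r2:48,r3:5

STATUS = VALUE 2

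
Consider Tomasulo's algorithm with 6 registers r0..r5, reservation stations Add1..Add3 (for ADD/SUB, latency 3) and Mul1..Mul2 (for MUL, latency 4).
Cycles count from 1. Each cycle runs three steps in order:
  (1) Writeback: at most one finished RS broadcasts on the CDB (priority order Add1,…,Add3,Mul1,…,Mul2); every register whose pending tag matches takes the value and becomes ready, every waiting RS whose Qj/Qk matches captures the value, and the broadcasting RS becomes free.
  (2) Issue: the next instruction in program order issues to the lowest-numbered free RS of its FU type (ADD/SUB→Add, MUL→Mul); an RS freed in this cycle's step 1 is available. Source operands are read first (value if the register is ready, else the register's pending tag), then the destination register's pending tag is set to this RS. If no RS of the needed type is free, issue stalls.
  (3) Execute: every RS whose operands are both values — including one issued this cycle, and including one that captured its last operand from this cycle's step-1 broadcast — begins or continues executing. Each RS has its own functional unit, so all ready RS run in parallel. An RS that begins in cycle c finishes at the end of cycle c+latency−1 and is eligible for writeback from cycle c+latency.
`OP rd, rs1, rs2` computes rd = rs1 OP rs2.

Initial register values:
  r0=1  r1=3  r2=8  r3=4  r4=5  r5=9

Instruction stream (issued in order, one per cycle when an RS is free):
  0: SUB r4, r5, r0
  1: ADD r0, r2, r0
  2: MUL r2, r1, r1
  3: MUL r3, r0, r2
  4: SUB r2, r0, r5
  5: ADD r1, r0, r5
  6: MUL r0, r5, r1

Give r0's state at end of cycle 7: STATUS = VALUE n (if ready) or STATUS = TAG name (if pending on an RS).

STATUS = TAG Mul1

c1: issue SUB r4<-Add1 | r0:1,r1:3,r2:8,r3:4,r4:Add1,r5:9
c2: issue ADD r0<-Add2 | r0:Add2,r1:3,r2:8,r3:4,r4:Add1,r5:9
c3: issue MUL r2<-Mul1 | r0:Add2,r1:3,r2:Mul1,r3:4,r4:Add1,r5:9
c4: CDB Add1=8; issue MUL r3<-Mul2 | r0:Add2,r1:3,r2:Mul1,r3:Mul2,r4:8,r5:9
c5: CDB Add2=9; issue SUB r2<-Add1 | r0:9,r1:3,r2:Add1,r3:Mul2,r4:8,r5:9
c6: issue ADD r1<-Add2 | r0:9,r1:Add2,r2:Add1,r3:Mul2,r4:8,r5:9
c7: CDB Mul1=9; issue MUL r0<-Mul1 | r0:Mul1,r1:Add2,r2:Add1,r3:Mul2,r4:8,r5:9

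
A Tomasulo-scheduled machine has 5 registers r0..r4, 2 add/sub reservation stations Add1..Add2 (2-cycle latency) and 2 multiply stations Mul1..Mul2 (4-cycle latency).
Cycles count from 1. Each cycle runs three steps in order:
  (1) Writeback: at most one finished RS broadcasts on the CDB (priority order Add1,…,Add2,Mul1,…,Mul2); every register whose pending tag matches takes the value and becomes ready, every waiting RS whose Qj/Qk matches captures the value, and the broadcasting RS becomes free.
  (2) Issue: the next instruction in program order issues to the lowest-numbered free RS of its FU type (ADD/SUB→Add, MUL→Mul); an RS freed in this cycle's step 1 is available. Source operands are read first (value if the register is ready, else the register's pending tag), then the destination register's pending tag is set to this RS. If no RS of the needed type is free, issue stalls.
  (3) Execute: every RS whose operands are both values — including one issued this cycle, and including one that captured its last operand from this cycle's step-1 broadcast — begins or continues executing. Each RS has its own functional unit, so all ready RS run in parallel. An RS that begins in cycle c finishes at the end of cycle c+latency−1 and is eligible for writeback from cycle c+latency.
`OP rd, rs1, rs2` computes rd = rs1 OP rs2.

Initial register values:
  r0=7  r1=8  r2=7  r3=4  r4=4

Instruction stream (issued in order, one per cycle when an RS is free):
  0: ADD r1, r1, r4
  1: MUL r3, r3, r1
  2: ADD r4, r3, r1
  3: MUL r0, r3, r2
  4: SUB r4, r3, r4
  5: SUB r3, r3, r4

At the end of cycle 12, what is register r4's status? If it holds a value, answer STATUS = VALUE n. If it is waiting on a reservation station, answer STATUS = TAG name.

c1: issue ADD r1<-Add1 | r0:7,r1:Add1,r2:7,r3:4,r4:4
c2: issue MUL r3<-Mul1 | r0:7,r1:Add1,r2:7,r3:Mul1,r4:4
c3: CDB Add1=12; issue ADD r4<-Add1 | r0:7,r1:12,r2:7,r3:Mul1,r4:Add1
c4: issue MUL r0<-Mul2 | r0:Mul2,r1:12,r2:7,r3:Mul1,r4:Add1
c5: issue SUB r4<-Add2 | r0:Mul2,r1:12,r2:7,r3:Mul1,r4:Add2
c6: stall | r0:Mul2,r1:12,r2:7,r3:Mul1,r4:Add2
c7: CDB Mul1=48; stall | r0:Mul2,r1:12,r2:7,r3:48,r4:Add2
c8: stall | r0:Mul2,r1:12,r2:7,r3:48,r4:Add2
c9: CDB Add1=60; issue SUB r3<-Add1 | r0:Mul2,r1:12,r2:7,r3:Add1,r4:Add2
c10: - | r0:Mul2,r1:12,r2:7,r3:Add1,r4:Add2
c11: CDB Add2=-12 | r0:Mul2,r1:12,r2:7,r3:Add1,r4:-12
c12: CDB Mul2=336 | r0:336,r1:12,r2:7,r3:Add1,r4:-12

STATUS = VALUE -12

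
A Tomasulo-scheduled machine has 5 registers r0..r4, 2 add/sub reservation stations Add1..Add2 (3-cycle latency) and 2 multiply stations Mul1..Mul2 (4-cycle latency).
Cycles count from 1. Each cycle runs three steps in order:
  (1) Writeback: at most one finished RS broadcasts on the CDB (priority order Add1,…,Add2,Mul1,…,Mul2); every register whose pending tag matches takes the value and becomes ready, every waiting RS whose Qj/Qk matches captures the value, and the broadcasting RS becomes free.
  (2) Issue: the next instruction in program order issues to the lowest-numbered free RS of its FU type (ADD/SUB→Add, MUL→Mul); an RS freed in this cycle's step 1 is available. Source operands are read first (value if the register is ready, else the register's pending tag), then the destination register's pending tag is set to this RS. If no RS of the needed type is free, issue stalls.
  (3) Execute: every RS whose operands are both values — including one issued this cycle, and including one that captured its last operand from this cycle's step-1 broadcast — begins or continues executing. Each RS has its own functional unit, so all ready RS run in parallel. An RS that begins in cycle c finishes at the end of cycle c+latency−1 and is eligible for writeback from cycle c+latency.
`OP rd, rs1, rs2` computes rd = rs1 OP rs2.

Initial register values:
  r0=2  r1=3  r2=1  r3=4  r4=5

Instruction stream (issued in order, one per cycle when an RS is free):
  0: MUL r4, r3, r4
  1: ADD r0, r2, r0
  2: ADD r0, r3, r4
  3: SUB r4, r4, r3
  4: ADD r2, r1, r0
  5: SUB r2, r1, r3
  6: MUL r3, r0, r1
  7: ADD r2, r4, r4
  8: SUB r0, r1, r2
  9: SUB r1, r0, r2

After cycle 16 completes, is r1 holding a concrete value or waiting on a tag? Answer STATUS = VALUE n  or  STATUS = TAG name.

  c1: issue MUL r4<-Mul1  regs: r0:2,r1:3,r2:1,r3:4,r4:Mul1
  c2: issue ADD r0<-Add1  regs: r0:Add1,r1:3,r2:1,r3:4,r4:Mul1
  c3: issue ADD r0<-Add2  regs: r0:Add2,r1:3,r2:1,r3:4,r4:Mul1
  c4: stall  regs: r0:Add2,r1:3,r2:1,r3:4,r4:Mul1
  c5: CDB Add1=3; issue SUB r4<-Add1  regs: r0:Add2,r1:3,r2:1,r3:4,r4:Add1
  c6: CDB Mul1=20; stall  regs: r0:Add2,r1:3,r2:1,r3:4,r4:Add1
  c7: stall  regs: r0:Add2,r1:3,r2:1,r3:4,r4:Add1
  c8: stall  regs: r0:Add2,r1:3,r2:1,r3:4,r4:Add1
  c9: CDB Add1=16; issue ADD r2<-Add1  regs: r0:Add2,r1:3,r2:Add1,r3:4,r4:16
  c10: CDB Add2=24; issue SUB r2<-Add2  regs: r0:24,r1:3,r2:Add2,r3:4,r4:16
  c11: issue MUL r3<-Mul1  regs: r0:24,r1:3,r2:Add2,r3:Mul1,r4:16
  c12: stall  regs: r0:24,r1:3,r2:Add2,r3:Mul1,r4:16
  c13: CDB Add1=27; issue ADD r2<-Add1  regs: r0:24,r1:3,r2:Add1,r3:Mul1,r4:16
  c14: CDB Add2=-1; issue SUB r0<-Add2  regs: r0:Add2,r1:3,r2:Add1,r3:Mul1,r4:16
  c15: CDB Mul1=72; stall  regs: r0:Add2,r1:3,r2:Add1,r3:72,r4:16
  c16: CDB Add1=32; issue SUB r1<-Add1  regs: r0:Add2,r1:Add1,r2:32,r3:72,r4:16

STATUS = TAG Add1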